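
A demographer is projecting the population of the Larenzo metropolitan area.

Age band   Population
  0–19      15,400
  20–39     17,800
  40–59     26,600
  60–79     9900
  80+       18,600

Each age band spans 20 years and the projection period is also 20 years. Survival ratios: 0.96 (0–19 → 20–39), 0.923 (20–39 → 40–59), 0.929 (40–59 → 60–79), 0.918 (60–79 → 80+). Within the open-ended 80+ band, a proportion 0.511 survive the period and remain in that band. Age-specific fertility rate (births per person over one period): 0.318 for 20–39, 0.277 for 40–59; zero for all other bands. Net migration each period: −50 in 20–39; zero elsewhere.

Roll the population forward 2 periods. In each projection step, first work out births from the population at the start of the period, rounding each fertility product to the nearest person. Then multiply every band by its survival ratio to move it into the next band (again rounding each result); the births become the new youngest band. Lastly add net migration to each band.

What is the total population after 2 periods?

82741

Let group 1 be 0–19 through group 5 = 80+.
[period 1]
Births: 17800 × 0.318 = 5660 ; 26600 × 0.277 = 7368 — total 13028
Group 2: 15400 × 0.96 = 14784
Group 3: 17800 × 0.923 = 16429
Group 4: 26600 × 0.929 = 24711
Group 5: 9900 × 0.918 + 18600 × 0.511 = 9088 + 9505 = 18593
Net migration: Group 2 − 50 → 14734
Giving 13028 / 14734 / 16429 / 24711 / 18593.
[period 2]
Births: 14734 × 0.318 = 4685 ; 16429 × 0.277 = 4551 — total 9236
Group 2: 13028 × 0.96 = 12507
Group 3: 14734 × 0.923 = 13599
Group 4: 16429 × 0.929 = 15263
Group 5: 24711 × 0.918 + 18593 × 0.511 = 22685 + 9501 = 32186
Net migration: Group 2 − 50 → 12457
Giving 9236 / 12457 / 13599 / 15263 / 32186.
Total after period 2: 9236 + 12457 + 13599 + 15263 + 32186 = 82741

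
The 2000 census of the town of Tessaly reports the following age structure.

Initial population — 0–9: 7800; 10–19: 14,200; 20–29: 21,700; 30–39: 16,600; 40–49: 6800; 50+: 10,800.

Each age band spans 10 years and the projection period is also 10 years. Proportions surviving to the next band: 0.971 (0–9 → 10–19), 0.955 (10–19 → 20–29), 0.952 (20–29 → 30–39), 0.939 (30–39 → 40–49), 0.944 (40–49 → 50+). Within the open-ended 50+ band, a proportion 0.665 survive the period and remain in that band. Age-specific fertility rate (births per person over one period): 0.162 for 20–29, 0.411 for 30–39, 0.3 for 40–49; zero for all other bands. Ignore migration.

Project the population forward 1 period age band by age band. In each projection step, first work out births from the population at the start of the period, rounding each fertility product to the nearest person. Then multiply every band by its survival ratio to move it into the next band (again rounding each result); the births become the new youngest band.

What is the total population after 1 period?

[period 1]
Births: 21700 * 0.162 = 3515, 16600 * 0.411 = 6823, 6800 * 0.3 = 2040 → 12378
10–19: 7800 * 0.971 = 7574
20–29: 14200 * 0.955 = 13561
30–39: 21700 * 0.952 = 20658
40–49: 16600 * 0.939 = 15587
50+: 6800 * 0.944 + 10800 * 0.665 = 6419 + 7182 = 13601
Population now: 0–9=12378, 10–19=7574, 20–29=13561, 30–39=20658, 40–49=15587, 50+=13601
Total after period 1: 12378 + 7574 + 13561 + 20658 + 15587 + 13601 = 83359

83359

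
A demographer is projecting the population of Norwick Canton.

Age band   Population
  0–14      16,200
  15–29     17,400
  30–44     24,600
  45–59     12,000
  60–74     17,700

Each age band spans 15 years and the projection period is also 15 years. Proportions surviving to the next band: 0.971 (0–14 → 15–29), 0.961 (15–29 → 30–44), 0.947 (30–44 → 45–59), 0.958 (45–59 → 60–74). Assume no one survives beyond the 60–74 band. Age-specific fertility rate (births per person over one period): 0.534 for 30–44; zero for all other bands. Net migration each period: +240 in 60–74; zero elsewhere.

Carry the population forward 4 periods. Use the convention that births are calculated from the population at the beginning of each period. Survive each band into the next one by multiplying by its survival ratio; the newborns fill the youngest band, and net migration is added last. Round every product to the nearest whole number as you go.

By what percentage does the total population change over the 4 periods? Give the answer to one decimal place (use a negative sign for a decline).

[period 1]
Births: 24600 × 0.534 = 13136
15–29: 16200 × 0.971 = 15730
30–44: 17400 × 0.961 = 16721
45–59: 24600 × 0.947 = 23296
60–74: 12000 × 0.958 = 11496
Net migration: 60–74 + 240 → 11736
End of period: [13136, 15730, 16721, 23296, 11736]
[period 2]
Births: 16721 × 0.534 = 8929
15–29: 13136 × 0.971 = 12755
30–44: 15730 × 0.961 = 15117
45–59: 16721 × 0.947 = 15835
60–74: 23296 × 0.958 = 22318
Net migration: 60–74 + 240 → 22558
End of period: [8929, 12755, 15117, 15835, 22558]
[period 3]
Births: 15117 × 0.534 = 8072
15–29: 8929 × 0.971 = 8670
30–44: 12755 × 0.961 = 12258
45–59: 15117 × 0.947 = 14316
60–74: 15835 × 0.958 = 15170
Net migration: 60–74 + 240 → 15410
End of period: [8072, 8670, 12258, 14316, 15410]
[period 4]
Births: 12258 × 0.534 = 6546
15–29: 8072 × 0.971 = 7838
30–44: 8670 × 0.961 = 8332
45–59: 12258 × 0.947 = 11608
60–74: 14316 × 0.958 = 13715
Net migration: 60–74 + 240 → 13955
End of period: [6546, 7838, 8332, 11608, 13955]
Total: 87900 → 48279; change = -39621; percentage change = -45.1%

-45.1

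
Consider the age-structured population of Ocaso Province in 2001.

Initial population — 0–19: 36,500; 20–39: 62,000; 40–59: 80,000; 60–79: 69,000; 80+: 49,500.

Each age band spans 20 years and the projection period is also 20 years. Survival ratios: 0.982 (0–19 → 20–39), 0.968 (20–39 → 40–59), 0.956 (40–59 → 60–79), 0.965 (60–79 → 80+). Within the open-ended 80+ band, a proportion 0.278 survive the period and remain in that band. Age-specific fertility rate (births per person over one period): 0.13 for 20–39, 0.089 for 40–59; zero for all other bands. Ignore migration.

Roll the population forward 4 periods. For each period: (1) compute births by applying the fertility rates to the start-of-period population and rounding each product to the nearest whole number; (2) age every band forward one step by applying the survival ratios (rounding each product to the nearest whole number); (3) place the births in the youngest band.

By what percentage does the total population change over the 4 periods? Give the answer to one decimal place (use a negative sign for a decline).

-71.2

Call the bands 1 to 5, youngest first.
After projecting period 1:
Births: 62000 × 0.13 = 8060  |  80000 × 0.089 = 7120 ⇒ total 15180
Band 2: 36500 × 0.982 = 35843
Band 3: 62000 × 0.968 = 60016
Band 4: 80000 × 0.956 = 76480
Band 5: 69000 × 0.965 + 49500 × 0.278 = 66585 + 13761 = 80346
→ [15180, 35843, 60016, 76480, 80346]
After projecting period 2:
Births: 35843 × 0.13 = 4660  |  60016 × 0.089 = 5341 ⇒ total 10001
Band 2: 15180 × 0.982 = 14907
Band 3: 35843 × 0.968 = 34696
Band 4: 60016 × 0.956 = 57375
Band 5: 76480 × 0.965 + 80346 × 0.278 = 73803 + 22336 = 96139
→ [10001, 14907, 34696, 57375, 96139]
After projecting period 3:
Births: 14907 × 0.13 = 1938  |  34696 × 0.089 = 3088 ⇒ total 5026
Band 2: 10001 × 0.982 = 9821
Band 3: 14907 × 0.968 = 14430
Band 4: 34696 × 0.956 = 33169
Band 5: 57375 × 0.965 + 96139 × 0.278 = 55367 + 26727 = 82094
→ [5026, 9821, 14430, 33169, 82094]
After projecting period 4:
Births: 9821 × 0.13 = 1277  |  14430 × 0.089 = 1284 ⇒ total 2561
Band 2: 5026 × 0.982 = 4936
Band 3: 9821 × 0.968 = 9507
Band 4: 14430 × 0.956 = 13795
Band 5: 33169 × 0.965 + 82094 × 0.278 = 32008 + 22822 = 54830
→ [2561, 4936, 9507, 13795, 54830]
Total: 297000 → 85629; change = -211371; percentage change = -71.2%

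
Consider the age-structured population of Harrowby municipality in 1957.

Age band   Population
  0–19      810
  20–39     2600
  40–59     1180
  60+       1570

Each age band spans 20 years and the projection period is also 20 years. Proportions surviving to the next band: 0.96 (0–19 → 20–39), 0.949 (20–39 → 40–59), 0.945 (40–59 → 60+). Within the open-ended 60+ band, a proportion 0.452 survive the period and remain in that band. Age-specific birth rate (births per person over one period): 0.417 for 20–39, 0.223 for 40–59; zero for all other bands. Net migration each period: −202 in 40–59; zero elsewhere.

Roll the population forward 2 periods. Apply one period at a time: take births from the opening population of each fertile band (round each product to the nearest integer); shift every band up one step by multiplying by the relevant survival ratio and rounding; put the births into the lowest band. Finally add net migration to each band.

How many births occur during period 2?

Numbering the groups 1..4 from youngest to oldest:
Period 1.
Births: 2600 × 0.417 = 1084, 1180 × 0.223 = 263 → total 1347
Group 2: 810 × 0.96 = 778
Group 3: 2600 × 0.949 = 2467
Group 4: 1180 × 0.945 + 1570 × 0.452 = 1115 + 710 = 1825
Net migration: Group 3 − 202 → 2265
→ [1347, 778, 2265, 1825]
Period 2.
Births: 778 × 0.417 = 324, 2265 × 0.223 = 505 → total 829
Group 2: 1347 × 0.96 = 1293
Group 3: 778 × 0.949 = 738
Group 4: 2265 × 0.945 + 1825 × 0.452 = 2140 + 825 = 2965
Net migration: Group 3 − 202 → 536
→ [829, 1293, 536, 2965]

829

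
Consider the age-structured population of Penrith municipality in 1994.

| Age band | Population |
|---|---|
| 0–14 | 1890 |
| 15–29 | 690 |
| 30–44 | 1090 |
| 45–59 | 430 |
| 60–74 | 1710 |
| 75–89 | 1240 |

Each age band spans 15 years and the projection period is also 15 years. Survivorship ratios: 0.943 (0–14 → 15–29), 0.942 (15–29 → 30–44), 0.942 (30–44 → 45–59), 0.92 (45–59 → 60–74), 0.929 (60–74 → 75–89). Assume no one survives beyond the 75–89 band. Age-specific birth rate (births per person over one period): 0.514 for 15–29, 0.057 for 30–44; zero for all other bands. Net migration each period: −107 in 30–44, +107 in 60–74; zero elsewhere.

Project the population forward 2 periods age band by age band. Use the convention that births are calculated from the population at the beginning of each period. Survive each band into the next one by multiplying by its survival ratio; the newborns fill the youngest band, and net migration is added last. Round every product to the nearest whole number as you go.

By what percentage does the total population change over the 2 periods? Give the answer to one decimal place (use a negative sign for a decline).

Period 1:
Births: 690 * 0.514 = 355, 1090 * 0.057 = 62 → total 417
15–29: 1890 * 0.943 = 1782
30–44: 690 * 0.942 = 650
45–59: 1090 * 0.942 = 1027
60–74: 430 * 0.92 = 396
75–89: 1710 * 0.929 = 1589
Net migration: 30–44 − 107 → 543; 60–74 + 107 → 503
→ [417, 1782, 543, 1027, 503, 1589]
Period 2:
Births: 1782 * 0.514 = 916, 543 * 0.057 = 31 → total 947
15–29: 417 * 0.943 = 393
30–44: 1782 * 0.942 = 1679
45–59: 543 * 0.942 = 512
60–74: 1027 * 0.92 = 945
75–89: 503 * 0.929 = 467
Net migration: 30–44 − 107 → 1572; 60–74 + 107 → 1052
→ [947, 393, 1572, 512, 1052, 467]
Total: 7050 → 4943; change = -2107; percentage change = -29.9%

-29.9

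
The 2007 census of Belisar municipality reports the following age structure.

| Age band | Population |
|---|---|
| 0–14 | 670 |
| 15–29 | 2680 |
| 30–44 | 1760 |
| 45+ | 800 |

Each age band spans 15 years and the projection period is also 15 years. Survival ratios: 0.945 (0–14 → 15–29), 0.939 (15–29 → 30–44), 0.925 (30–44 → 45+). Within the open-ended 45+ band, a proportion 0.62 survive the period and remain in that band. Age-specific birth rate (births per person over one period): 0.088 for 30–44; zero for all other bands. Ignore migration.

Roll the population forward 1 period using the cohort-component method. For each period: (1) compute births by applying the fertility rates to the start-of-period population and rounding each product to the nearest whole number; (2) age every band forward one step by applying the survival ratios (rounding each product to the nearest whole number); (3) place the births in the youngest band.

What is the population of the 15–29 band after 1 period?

633

Numbering the groups 1..4 from youngest to oldest:
Period 1:
Births: 1760 × 0.088 = 155
Group 2: 670 × 0.945 = 633
Group 3: 2680 × 0.939 = 2517
Group 4: 1760 × 0.925 + 800 × 0.62 = 1628 + 496 = 2124
→ [155, 633, 2517, 2124]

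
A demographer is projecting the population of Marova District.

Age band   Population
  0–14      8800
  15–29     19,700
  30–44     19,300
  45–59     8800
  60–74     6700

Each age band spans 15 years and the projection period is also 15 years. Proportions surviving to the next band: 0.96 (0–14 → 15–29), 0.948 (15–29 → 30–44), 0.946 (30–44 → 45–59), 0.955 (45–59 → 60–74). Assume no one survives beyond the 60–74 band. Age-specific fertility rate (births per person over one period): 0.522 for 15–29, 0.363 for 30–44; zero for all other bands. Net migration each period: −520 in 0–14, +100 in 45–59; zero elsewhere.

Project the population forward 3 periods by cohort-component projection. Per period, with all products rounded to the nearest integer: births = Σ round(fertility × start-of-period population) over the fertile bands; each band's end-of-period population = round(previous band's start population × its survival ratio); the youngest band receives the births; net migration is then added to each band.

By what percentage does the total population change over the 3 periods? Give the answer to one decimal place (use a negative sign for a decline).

Period 1.
Births: 19700 × 0.522 = 10283  |  19300 × 0.363 = 7006 → 17289
15–29: 8800 × 0.96 = 8448
30–44: 19700 × 0.948 = 18676
45–59: 19300 × 0.946 = 18258
60–74: 8800 × 0.955 = 8404
Net migration: 0–14 − 520 → 16769; 45–59 + 100 → 18358
Giving 16769 / 8448 / 18676 / 18358 / 8404.
Period 2.
Births: 8448 × 0.522 = 4410  |  18676 × 0.363 = 6779 → 11189
15–29: 16769 × 0.96 = 16098
30–44: 8448 × 0.948 = 8009
45–59: 18676 × 0.946 = 17667
60–74: 18358 × 0.955 = 17532
Net migration: 0–14 − 520 → 10669; 45–59 + 100 → 17767
Giving 10669 / 16098 / 8009 / 17767 / 17532.
Period 3.
Births: 16098 × 0.522 = 8403  |  8009 × 0.363 = 2907 → 11310
15–29: 10669 × 0.96 = 10242
30–44: 16098 × 0.948 = 15261
45–59: 8009 × 0.946 = 7577
60–74: 17767 × 0.955 = 16967
Net migration: 0–14 − 520 → 10790; 45–59 + 100 → 7677
Giving 10790 / 10242 / 15261 / 7677 / 16967.
Total: 63300 → 60937; change = -2363; percentage change = -3.7%

-3.7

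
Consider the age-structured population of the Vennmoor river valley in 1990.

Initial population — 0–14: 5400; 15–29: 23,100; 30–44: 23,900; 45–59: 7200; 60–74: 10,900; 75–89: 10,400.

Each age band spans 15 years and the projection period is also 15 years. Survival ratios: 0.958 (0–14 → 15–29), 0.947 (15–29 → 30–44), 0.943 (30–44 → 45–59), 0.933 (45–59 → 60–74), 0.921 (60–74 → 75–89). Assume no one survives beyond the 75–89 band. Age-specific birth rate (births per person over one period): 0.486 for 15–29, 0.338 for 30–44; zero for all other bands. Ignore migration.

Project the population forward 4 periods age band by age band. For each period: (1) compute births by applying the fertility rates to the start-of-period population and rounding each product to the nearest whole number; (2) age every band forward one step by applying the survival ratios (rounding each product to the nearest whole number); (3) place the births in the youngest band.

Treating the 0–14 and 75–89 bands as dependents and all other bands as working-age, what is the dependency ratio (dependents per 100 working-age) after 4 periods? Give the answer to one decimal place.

70.6

(Bands numbered youngest = 1 to oldest = 6.)
[period 1]
Births: 23100 × 0.486 = 11227  |  23900 × 0.338 = 8078 → 19305
Band 2: 5400 × 0.958 = 5173
Band 3: 23100 × 0.947 = 21876
Band 4: 23900 × 0.943 = 22538
Band 5: 7200 × 0.933 = 6718
Band 6: 10900 × 0.921 = 10039
Population now: 0–14=19305, 15–29=5173, 30–44=21876, 45–59=22538, 60–74=6718, 75–89=10039
[period 2]
Births: 5173 × 0.486 = 2514  |  21876 × 0.338 = 7394 → 9908
Band 2: 19305 × 0.958 = 18494
Band 3: 5173 × 0.947 = 4899
Band 4: 21876 × 0.943 = 20629
Band 5: 22538 × 0.933 = 21028
Band 6: 6718 × 0.921 = 6187
Population now: 0–14=9908, 15–29=18494, 30–44=4899, 45–59=20629, 60–74=21028, 75–89=6187
[period 3]
Births: 18494 × 0.486 = 8988  |  4899 × 0.338 = 1656 → 10644
Band 2: 9908 × 0.958 = 9492
Band 3: 18494 × 0.947 = 17514
Band 4: 4899 × 0.943 = 4620
Band 5: 20629 × 0.933 = 19247
Band 6: 21028 × 0.921 = 19367
Population now: 0–14=10644, 15–29=9492, 30–44=17514, 45–59=4620, 60–74=19247, 75–89=19367
[period 4]
Births: 9492 × 0.486 = 4613  |  17514 × 0.338 = 5920 → 10533
Band 2: 10644 × 0.958 = 10197
Band 3: 9492 × 0.947 = 8989
Band 4: 17514 × 0.943 = 16516
Band 5: 4620 × 0.933 = 4310
Band 6: 19247 × 0.921 = 17726
Population now: 0–14=10533, 15–29=10197, 30–44=8989, 45–59=16516, 60–74=4310, 75–89=17726
Dependents (band 0–14 + band 75–89) = 10533 + 17726 = 28259; working-age = 40012; ratio = 28259/40012 × 100 = 70.6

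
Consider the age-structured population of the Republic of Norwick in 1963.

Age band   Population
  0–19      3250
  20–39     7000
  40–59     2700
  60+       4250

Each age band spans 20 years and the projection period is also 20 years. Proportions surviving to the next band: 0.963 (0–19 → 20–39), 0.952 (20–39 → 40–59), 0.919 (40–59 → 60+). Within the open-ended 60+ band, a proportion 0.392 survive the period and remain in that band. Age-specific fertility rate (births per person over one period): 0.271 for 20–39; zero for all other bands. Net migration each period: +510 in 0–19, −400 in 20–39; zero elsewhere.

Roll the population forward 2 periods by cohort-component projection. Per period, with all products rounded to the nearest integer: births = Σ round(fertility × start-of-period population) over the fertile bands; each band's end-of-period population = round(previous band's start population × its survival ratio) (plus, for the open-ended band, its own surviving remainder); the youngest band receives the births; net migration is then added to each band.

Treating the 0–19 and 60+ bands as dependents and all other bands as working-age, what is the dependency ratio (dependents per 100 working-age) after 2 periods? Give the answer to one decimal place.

199.2

[period 1]
Births: 7000 × 0.271 = 1897
20–39: 3250 × 0.963 = 3130
40–59: 7000 × 0.952 = 6664
60+: 2700 × 0.919 + 4250 × 0.392 = 2481 + 1666 = 4147
Net migration: 0–19 + 510 → 2407; 20–39 − 400 → 2730
End of period: [2407, 2730, 6664, 4147]
[period 2]
Births: 2730 × 0.271 = 740
20–39: 2407 × 0.963 = 2318
40–59: 2730 × 0.952 = 2599
60+: 6664 × 0.919 + 4147 × 0.392 = 6124 + 1626 = 7750
Net migration: 0–19 + 510 → 1250; 20–39 − 400 → 1918
End of period: [1250, 1918, 2599, 7750]
Dependents (band 0–19 + band 60+) = 1250 + 7750 = 9000; working-age = 4517; ratio = 9000/4517 × 100 = 199.2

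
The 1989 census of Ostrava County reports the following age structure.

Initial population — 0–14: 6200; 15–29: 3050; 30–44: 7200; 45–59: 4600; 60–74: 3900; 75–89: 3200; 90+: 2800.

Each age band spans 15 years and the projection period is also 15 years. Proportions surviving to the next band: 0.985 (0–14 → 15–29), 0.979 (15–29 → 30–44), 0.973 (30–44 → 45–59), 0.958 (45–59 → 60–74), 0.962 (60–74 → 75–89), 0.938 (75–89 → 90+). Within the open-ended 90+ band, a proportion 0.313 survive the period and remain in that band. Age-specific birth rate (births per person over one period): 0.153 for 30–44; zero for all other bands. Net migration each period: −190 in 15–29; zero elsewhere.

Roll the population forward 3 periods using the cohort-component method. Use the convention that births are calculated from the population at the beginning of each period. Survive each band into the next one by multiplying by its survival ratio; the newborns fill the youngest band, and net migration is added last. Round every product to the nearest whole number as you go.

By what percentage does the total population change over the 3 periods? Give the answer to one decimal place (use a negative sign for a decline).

Numbering the bands 1..7 from youngest to oldest:
— Period 1 —
Births: 7200 * 0.153 = 1102
Band 2: 6200 * 0.985 = 6107
Band 3: 3050 * 0.979 = 2986
Band 4: 7200 * 0.973 = 7006
Band 5: 4600 * 0.958 = 4407
Band 6: 3900 * 0.962 = 3752
Band 7: 3200 * 0.938 + 2800 * 0.313 = 3002 + 876 = 3878
Net migration: Band 2 − 190 → 5917
→ [1102, 5917, 2986, 7006, 4407, 3752, 3878]
— Period 2 —
Births: 2986 * 0.153 = 457
Band 2: 1102 * 0.985 = 1085
Band 3: 5917 * 0.979 = 5793
Band 4: 2986 * 0.973 = 2905
Band 5: 7006 * 0.958 = 6712
Band 6: 4407 * 0.962 = 4240
Band 7: 3752 * 0.938 + 3878 * 0.313 = 3519 + 1214 = 4733
Net migration: Band 2 − 190 → 895
→ [457, 895, 5793, 2905, 6712, 4240, 4733]
— Period 3 —
Births: 5793 * 0.153 = 886
Band 2: 457 * 0.985 = 450
Band 3: 895 * 0.979 = 876
Band 4: 5793 * 0.973 = 5637
Band 5: 2905 * 0.958 = 2783
Band 6: 6712 * 0.962 = 6457
Band 7: 4240 * 0.938 + 4733 * 0.313 = 3977 + 1481 = 5458
Net migration: Band 2 − 190 → 260
→ [886, 260, 876, 5637, 2783, 6457, 5458]
Total: 30950 → 22357; change = -8593; percentage change = -27.8%

-27.8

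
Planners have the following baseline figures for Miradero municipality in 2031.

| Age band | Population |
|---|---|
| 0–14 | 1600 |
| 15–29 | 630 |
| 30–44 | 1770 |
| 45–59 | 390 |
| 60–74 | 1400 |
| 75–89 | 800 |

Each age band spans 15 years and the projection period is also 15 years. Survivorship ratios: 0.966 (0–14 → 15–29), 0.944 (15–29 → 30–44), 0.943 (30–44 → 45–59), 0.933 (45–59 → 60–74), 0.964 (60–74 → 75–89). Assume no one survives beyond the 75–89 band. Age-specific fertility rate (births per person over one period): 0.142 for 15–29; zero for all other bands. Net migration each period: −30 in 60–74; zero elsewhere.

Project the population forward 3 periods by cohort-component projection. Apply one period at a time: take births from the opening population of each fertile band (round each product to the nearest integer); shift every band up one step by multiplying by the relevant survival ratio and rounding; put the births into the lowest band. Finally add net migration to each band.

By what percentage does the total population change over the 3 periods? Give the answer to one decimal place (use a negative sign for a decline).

— Period 1 —
Births: 630 × 0.142 = 89
15–29: 1600 × 0.966 = 1546
30–44: 630 × 0.944 = 595
45–59: 1770 × 0.943 = 1669
60–74: 390 × 0.933 = 364
75–89: 1400 × 0.964 = 1350
Net migration: 60–74 − 30 → 334
End of period: [89, 1546, 595, 1669, 334, 1350]
— Period 2 —
Births: 1546 × 0.142 = 220
15–29: 89 × 0.966 = 86
30–44: 1546 × 0.944 = 1459
45–59: 595 × 0.943 = 561
60–74: 1669 × 0.933 = 1557
75–89: 334 × 0.964 = 322
Net migration: 60–74 − 30 → 1527
End of period: [220, 86, 1459, 561, 1527, 322]
— Period 3 —
Births: 86 × 0.142 = 12
15–29: 220 × 0.966 = 213
30–44: 86 × 0.944 = 81
45–59: 1459 × 0.943 = 1376
60–74: 561 × 0.933 = 523
75–89: 1527 × 0.964 = 1472
Net migration: 60–74 − 30 → 493
End of period: [12, 213, 81, 1376, 493, 1472]
Total: 6590 → 3647; change = -2943; percentage change = -44.7%

-44.7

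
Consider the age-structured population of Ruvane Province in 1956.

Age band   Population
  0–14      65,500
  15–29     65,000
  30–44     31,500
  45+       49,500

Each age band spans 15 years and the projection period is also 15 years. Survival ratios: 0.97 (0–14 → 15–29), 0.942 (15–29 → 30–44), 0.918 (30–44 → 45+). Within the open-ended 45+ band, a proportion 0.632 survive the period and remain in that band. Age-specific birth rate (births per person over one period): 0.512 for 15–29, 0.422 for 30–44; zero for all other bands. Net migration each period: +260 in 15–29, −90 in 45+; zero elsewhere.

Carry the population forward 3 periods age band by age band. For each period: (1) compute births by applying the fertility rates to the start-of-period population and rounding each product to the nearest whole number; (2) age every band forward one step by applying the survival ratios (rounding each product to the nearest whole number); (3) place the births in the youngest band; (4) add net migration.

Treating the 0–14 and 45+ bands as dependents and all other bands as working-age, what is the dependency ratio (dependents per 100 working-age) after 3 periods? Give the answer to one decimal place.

163.5

— Period 1 —
Births: 65000 × 0.512 = 33280  |  31500 × 0.422 = 13293 — total 46573
15–29: 65500 × 0.97 = 63535
30–44: 65000 × 0.942 = 61230
45+: 31500 × 0.918 + 49500 × 0.632 = 28917 + 31284 = 60201
Net migration: 15–29 + 260 → 63795; 45+ − 90 → 60111
Giving 46573 / 63795 / 61230 / 60111.
— Period 2 —
Births: 63795 × 0.512 = 32663  |  61230 × 0.422 = 25839 — total 58502
15–29: 46573 × 0.97 = 45176
30–44: 63795 × 0.942 = 60095
45+: 61230 × 0.918 + 60111 × 0.632 = 56209 + 37990 = 94199
Net migration: 15–29 + 260 → 45436; 45+ − 90 → 94109
Giving 58502 / 45436 / 60095 / 94109.
— Period 3 —
Births: 45436 × 0.512 = 23263  |  60095 × 0.422 = 25360 — total 48623
15–29: 58502 × 0.97 = 56747
30–44: 45436 × 0.942 = 42801
45+: 60095 × 0.918 + 94109 × 0.632 = 55167 + 59477 = 114644
Net migration: 15–29 + 260 → 57007; 45+ − 90 → 114554
Giving 48623 / 57007 / 42801 / 114554.
Dependents (band 0–14 + band 45+) = 48623 + 114554 = 163177; working-age = 99808; ratio = 163177/99808 × 100 = 163.5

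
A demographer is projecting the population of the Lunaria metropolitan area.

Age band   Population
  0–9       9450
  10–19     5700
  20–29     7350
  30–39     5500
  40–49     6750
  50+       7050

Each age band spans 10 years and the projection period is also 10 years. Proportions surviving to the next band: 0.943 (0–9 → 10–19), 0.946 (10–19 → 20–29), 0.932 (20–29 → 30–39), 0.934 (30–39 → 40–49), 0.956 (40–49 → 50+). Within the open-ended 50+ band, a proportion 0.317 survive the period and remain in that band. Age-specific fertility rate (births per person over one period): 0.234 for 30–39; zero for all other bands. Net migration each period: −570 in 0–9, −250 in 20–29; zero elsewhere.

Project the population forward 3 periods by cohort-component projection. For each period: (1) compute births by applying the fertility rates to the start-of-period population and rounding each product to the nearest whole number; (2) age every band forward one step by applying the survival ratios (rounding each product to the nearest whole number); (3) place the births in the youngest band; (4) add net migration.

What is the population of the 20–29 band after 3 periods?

389

(Groups numbered youngest = 1 to oldest = 6.)
— Period 1 —
Births: 5500 × 0.234 = 1287
Group 2: 9450 × 0.943 = 8911
Group 3: 5700 × 0.946 = 5392
Group 4: 7350 × 0.932 = 6850
Group 5: 5500 × 0.934 = 5137
Group 6: 6750 × 0.956 + 7050 × 0.317 = 6453 + 2235 = 8688
Net migration: Group 1 − 570 → 717; Group 3 − 250 → 5142
Population now: 0–9=717, 10–19=8911, 20–29=5142, 30–39=6850, 40–49=5137, 50+=8688
— Period 2 —
Births: 6850 × 0.234 = 1603
Group 2: 717 × 0.943 = 676
Group 3: 8911 × 0.946 = 8430
Group 4: 5142 × 0.932 = 4792
Group 5: 6850 × 0.934 = 6398
Group 6: 5137 × 0.956 + 8688 × 0.317 = 4911 + 2754 = 7665
Net migration: Group 1 − 570 → 1033; Group 3 − 250 → 8180
Population now: 0–9=1033, 10–19=676, 20–29=8180, 30–39=4792, 40–49=6398, 50+=7665
— Period 3 —
Births: 4792 × 0.234 = 1121
Group 2: 1033 × 0.943 = 974
Group 3: 676 × 0.946 = 639
Group 4: 8180 × 0.932 = 7624
Group 5: 4792 × 0.934 = 4476
Group 6: 6398 × 0.956 + 7665 × 0.317 = 6116 + 2430 = 8546
Net migration: Group 1 − 570 → 551; Group 3 − 250 → 389
Population now: 0–9=551, 10–19=974, 20–29=389, 30–39=7624, 40–49=4476, 50+=8546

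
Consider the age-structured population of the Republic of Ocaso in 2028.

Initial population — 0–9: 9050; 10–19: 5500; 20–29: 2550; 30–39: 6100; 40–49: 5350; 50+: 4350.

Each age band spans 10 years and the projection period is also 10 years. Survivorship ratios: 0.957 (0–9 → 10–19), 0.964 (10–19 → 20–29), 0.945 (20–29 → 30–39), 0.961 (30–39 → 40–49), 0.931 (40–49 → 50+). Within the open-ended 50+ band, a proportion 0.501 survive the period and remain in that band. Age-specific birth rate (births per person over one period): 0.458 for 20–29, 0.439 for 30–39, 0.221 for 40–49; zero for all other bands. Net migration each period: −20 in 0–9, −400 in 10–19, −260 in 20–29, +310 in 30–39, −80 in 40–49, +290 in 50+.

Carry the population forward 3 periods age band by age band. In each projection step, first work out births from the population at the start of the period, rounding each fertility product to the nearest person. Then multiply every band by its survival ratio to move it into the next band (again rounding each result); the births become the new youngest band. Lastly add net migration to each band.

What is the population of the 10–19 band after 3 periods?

Period 1:
Births: 2550 × 0.458 = 1168, 6100 × 0.439 = 2678, 5350 × 0.221 = 1182 ⇒ total 5028
10–19: 9050 × 0.957 = 8661
20–29: 5500 × 0.964 = 5302
30–39: 2550 × 0.945 = 2410
40–49: 6100 × 0.961 = 5862
50+: 5350 × 0.931 + 4350 × 0.501 = 4981 + 2179 = 7160
Net migration: 0–9 − 20 → 5008; 10–19 − 400 → 8261; 20–29 − 260 → 5042; 30–39 + 310 → 2720; 40–49 − 80 → 5782; 50+ + 290 → 7450
End of period: [5008, 8261, 5042, 2720, 5782, 7450]
Period 2:
Births: 5042 × 0.458 = 2309, 2720 × 0.439 = 1194, 5782 × 0.221 = 1278 ⇒ total 4781
10–19: 5008 × 0.957 = 4793
20–29: 8261 × 0.964 = 7964
30–39: 5042 × 0.945 = 4765
40–49: 2720 × 0.961 = 2614
50+: 5782 × 0.931 + 7450 × 0.501 = 5383 + 3732 = 9115
Net migration: 0–9 − 20 → 4761; 10–19 − 400 → 4393; 20–29 − 260 → 7704; 30–39 + 310 → 5075; 40–49 − 80 → 2534; 50+ + 290 → 9405
End of period: [4761, 4393, 7704, 5075, 2534, 9405]
Period 3:
Births: 7704 × 0.458 = 3528, 5075 × 0.439 = 2228, 2534 × 0.221 = 560 ⇒ total 6316
10–19: 4761 × 0.957 = 4556
20–29: 4393 × 0.964 = 4235
30–39: 7704 × 0.945 = 7280
40–49: 5075 × 0.961 = 4877
50+: 2534 × 0.931 + 9405 × 0.501 = 2359 + 4712 = 7071
Net migration: 0–9 − 20 → 6296; 10–19 − 400 → 4156; 20–29 − 260 → 3975; 30–39 + 310 → 7590; 40–49 − 80 → 4797; 50+ + 290 → 7361
End of period: [6296, 4156, 3975, 7590, 4797, 7361]

4156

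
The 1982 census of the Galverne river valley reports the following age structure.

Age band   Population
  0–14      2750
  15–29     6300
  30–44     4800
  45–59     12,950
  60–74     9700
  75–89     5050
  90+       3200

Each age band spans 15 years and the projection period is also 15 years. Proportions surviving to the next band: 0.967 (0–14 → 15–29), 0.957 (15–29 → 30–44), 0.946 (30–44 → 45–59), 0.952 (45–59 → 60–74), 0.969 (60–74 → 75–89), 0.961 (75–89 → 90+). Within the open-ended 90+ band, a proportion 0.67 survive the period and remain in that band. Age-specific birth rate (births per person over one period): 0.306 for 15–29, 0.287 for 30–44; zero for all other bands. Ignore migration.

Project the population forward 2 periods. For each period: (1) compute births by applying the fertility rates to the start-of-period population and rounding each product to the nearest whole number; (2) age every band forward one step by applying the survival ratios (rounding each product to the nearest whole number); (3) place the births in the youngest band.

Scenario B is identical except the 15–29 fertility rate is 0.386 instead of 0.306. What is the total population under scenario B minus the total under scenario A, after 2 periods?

699

(Groups numbered youngest = 1 to oldest = 7.)
— Period 1 —
Births: 6300 × 0.306 = 1928  |  4800 × 0.287 = 1378 → 3306
Group 2: 2750 × 0.967 = 2659
Group 3: 6300 × 0.957 = 6029
Group 4: 4800 × 0.946 = 4541
Group 5: 12950 × 0.952 = 12328
Group 6: 9700 × 0.969 = 9399
Group 7: 5050 × 0.961 + 3200 × 0.67 = 4853 + 2144 = 6997
→ [3306, 2659, 6029, 4541, 12328, 9399, 6997]
— Period 2 —
Births: 2659 × 0.306 = 814  |  6029 × 0.287 = 1730 → 2544
Group 2: 3306 × 0.967 = 3197
Group 3: 2659 × 0.957 = 2545
Group 4: 6029 × 0.946 = 5703
Group 5: 4541 × 0.952 = 4323
Group 6: 12328 × 0.969 = 11946
Group 7: 9399 × 0.961 + 6997 × 0.67 = 9032 + 4688 = 13720
→ [2544, 3197, 2545, 5703, 4323, 11946, 13720]
Scenario A total after 2 periods: 43978
Scenario B projection —
— Period 1 —
Births: 6300 × 0.386 = 2432  |  4800 × 0.287 = 1378 → 3810
Group 2: 2750 × 0.967 = 2659
Group 3: 6300 × 0.957 = 6029
Group 4: 4800 × 0.946 = 4541
Group 5: 12950 × 0.952 = 12328
Group 6: 9700 × 0.969 = 9399
Group 7: 5050 × 0.961 + 3200 × 0.67 = 4853 + 2144 = 6997
→ [3810, 2659, 6029, 4541, 12328, 9399, 6997]
— Period 2 —
Births: 2659 × 0.386 = 1026  |  6029 × 0.287 = 1730 → 2756
Group 2: 3810 × 0.967 = 3684
Group 3: 2659 × 0.957 = 2545
Group 4: 6029 × 0.946 = 5703
Group 5: 4541 × 0.952 = 4323
Group 6: 12328 × 0.969 = 11946
Group 7: 9399 × 0.961 + 6997 × 0.67 = 9032 + 4688 = 13720
→ [2756, 3684, 2545, 5703, 4323, 11946, 13720]
Scenario B total after 2 periods: 44677
Difference B − A = 44677 − 43978 = 699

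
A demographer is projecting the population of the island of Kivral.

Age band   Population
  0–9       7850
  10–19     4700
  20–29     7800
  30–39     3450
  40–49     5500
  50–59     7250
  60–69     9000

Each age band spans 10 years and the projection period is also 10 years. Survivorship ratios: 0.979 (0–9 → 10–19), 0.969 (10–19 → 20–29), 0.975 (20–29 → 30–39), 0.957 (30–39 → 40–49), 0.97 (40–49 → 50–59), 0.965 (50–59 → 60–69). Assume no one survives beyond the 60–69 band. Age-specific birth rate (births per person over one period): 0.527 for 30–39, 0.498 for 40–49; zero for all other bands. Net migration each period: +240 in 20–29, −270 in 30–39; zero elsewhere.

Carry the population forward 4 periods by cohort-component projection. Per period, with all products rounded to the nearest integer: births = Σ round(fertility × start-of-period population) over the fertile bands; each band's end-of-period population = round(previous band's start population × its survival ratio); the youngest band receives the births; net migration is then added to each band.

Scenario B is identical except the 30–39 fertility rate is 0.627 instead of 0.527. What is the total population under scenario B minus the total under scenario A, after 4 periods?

[period 1]
Births: 3450 × 0.527 = 1818  |  5500 × 0.498 = 2739 — total 4557
10–19: 7850 × 0.979 = 7685
20–29: 4700 × 0.969 = 4554
30–39: 7800 × 0.975 = 7605
40–49: 3450 × 0.957 = 3302
50–59: 5500 × 0.97 = 5335
60–69: 7250 × 0.965 = 6996
Net migration: 20–29 + 240 → 4794; 30–39 − 270 → 7335
Giving 4557 / 7685 / 4794 / 7335 / 3302 / 5335 / 6996.
[period 2]
Births: 7335 × 0.527 = 3866  |  3302 × 0.498 = 1644 — total 5510
10–19: 4557 × 0.979 = 4461
20–29: 7685 × 0.969 = 7447
30–39: 4794 × 0.975 = 4674
40–49: 7335 × 0.957 = 7020
50–59: 3302 × 0.97 = 3203
60–69: 5335 × 0.965 = 5148
Net migration: 20–29 + 240 → 7687; 30–39 − 270 → 4404
Giving 5510 / 4461 / 7687 / 4404 / 7020 / 3203 / 5148.
[period 3]
Births: 4404 × 0.527 = 2321  |  7020 × 0.498 = 3496 — total 5817
10–19: 5510 × 0.979 = 5394
20–29: 4461 × 0.969 = 4323
30–39: 7687 × 0.975 = 7495
40–49: 4404 × 0.957 = 4215
50–59: 7020 × 0.97 = 6809
60–69: 3203 × 0.965 = 3091
Net migration: 20–29 + 240 → 4563; 30–39 − 270 → 7225
Giving 5817 / 5394 / 4563 / 7225 / 4215 / 6809 / 3091.
[period 4]
Births: 7225 × 0.527 = 3808  |  4215 × 0.498 = 2099 — total 5907
10–19: 5817 × 0.979 = 5695
20–29: 5394 × 0.969 = 5227
30–39: 4563 × 0.975 = 4449
40–49: 7225 × 0.957 = 6914
50–59: 4215 × 0.97 = 4089
60–69: 6809 × 0.965 = 6571
Net migration: 20–29 + 240 → 5467; 30–39 − 270 → 4179
Giving 5907 / 5695 / 5467 / 4179 / 6914 / 4089 / 6571.
Scenario A total after 4 periods: 38822
Scenario B projection —
[period 1]
Births: 3450 × 0.627 = 2163  |  5500 × 0.498 = 2739 — total 4902
10–19: 7850 × 0.979 = 7685
20–29: 4700 × 0.969 = 4554
30–39: 7800 × 0.975 = 7605
40–49: 3450 × 0.957 = 3302
50–59: 5500 × 0.97 = 5335
60–69: 7250 × 0.965 = 6996
Net migration: 20–29 + 240 → 4794; 30–39 − 270 → 7335
Giving 4902 / 7685 / 4794 / 7335 / 3302 / 5335 / 6996.
[period 2]
Births: 7335 × 0.627 = 4599  |  3302 × 0.498 = 1644 — total 6243
10–19: 4902 × 0.979 = 4799
20–29: 7685 × 0.969 = 7447
30–39: 4794 × 0.975 = 4674
40–49: 7335 × 0.957 = 7020
50–59: 3302 × 0.97 = 3203
60–69: 5335 × 0.965 = 5148
Net migration: 20–29 + 240 → 7687; 30–39 − 270 → 4404
Giving 6243 / 4799 / 7687 / 4404 / 7020 / 3203 / 5148.
[period 3]
Births: 4404 × 0.627 = 2761  |  7020 × 0.498 = 3496 — total 6257
10–19: 6243 × 0.979 = 6112
20–29: 4799 × 0.969 = 4650
30–39: 7687 × 0.975 = 7495
40–49: 4404 × 0.957 = 4215
50–59: 7020 × 0.97 = 6809
60–69: 3203 × 0.965 = 3091
Net migration: 20–29 + 240 → 4890; 30–39 − 270 → 7225
Giving 6257 / 6112 / 4890 / 7225 / 4215 / 6809 / 3091.
[period 4]
Births: 7225 × 0.627 = 4530  |  4215 × 0.498 = 2099 — total 6629
10–19: 6257 × 0.979 = 6126
20–29: 6112 × 0.969 = 5923
30–39: 4890 × 0.975 = 4768
40–49: 7225 × 0.957 = 6914
50–59: 4215 × 0.97 = 4089
60–69: 6809 × 0.965 = 6571
Net migration: 20–29 + 240 → 6163; 30–39 − 270 → 4498
Giving 6629 / 6126 / 6163 / 4498 / 6914 / 4089 / 6571.
Scenario B total after 4 periods: 40990
Difference B − A = 40990 − 38822 = 2168

2168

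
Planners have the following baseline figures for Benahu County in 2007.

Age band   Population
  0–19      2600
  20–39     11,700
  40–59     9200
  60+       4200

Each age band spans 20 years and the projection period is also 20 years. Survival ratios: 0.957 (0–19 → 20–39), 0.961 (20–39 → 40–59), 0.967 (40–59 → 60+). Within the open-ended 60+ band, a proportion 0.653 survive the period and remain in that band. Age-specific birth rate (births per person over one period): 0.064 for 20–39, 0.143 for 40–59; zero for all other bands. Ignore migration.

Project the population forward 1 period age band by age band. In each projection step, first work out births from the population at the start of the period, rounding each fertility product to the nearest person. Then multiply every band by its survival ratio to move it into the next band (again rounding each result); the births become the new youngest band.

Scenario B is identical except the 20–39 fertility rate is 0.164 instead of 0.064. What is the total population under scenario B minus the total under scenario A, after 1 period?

1170

After projecting period 1:
Births: 11700 * 0.064 = 749, 9200 * 0.143 = 1316 → total 2065
20–39: 2600 * 0.957 = 2488
40–59: 11700 * 0.961 = 11244
60+: 9200 * 0.967 + 4200 * 0.653 = 8896 + 2743 = 11639
Giving 2065 / 2488 / 11244 / 11639.
Scenario A total after 1 period: 27436
Scenario B projection —
After projecting period 1:
Births: 11700 * 0.164 = 1919, 9200 * 0.143 = 1316 → total 3235
20–39: 2600 * 0.957 = 2488
40–59: 11700 * 0.961 = 11244
60+: 9200 * 0.967 + 4200 * 0.653 = 8896 + 2743 = 11639
Giving 3235 / 2488 / 11244 / 11639.
Scenario B total after 1 period: 28606
Difference B − A = 28606 − 27436 = 1170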